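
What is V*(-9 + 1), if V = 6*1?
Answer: -48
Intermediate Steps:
V = 6
V*(-9 + 1) = 6*(-9 + 1) = 6*(-8) = -48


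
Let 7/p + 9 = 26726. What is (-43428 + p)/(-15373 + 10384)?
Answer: 1160265869/133291113 ≈ 8.7047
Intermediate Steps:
p = 7/26717 (p = 7/(-9 + 26726) = 7/26717 ≈ 0.00026201)
(-43428 + p)/(-15373 + 10384) = (-43428 + 7/26717)/(-15373 + 10384) = -1160265869/26717/(-4989) = -1160265869/26717*(-1/4989) = 1160265869/133291113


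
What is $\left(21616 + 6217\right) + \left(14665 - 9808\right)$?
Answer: $32690$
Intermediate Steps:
$\left(21616 + 6217\right) + \left(14665 - 9808\right) = 27833 + \left(14665 - 9808\right) = 27833 + 4857 = 32690$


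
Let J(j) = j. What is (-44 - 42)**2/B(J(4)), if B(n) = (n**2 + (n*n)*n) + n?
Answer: 1849/21 ≈ 88.048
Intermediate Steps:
B(n) = n + n**2 + n**3 (B(n) = (n**2 + n**2*n) + n = (n**2 + n**3) + n = n + n**2 + n**3)
(-44 - 42)**2/B(J(4)) = (-44 - 42)**2/((4*(1 + 4 + 4**2))) = (-86)**2/((4*(1 + 4 + 16))) = 7396/((4*21)) = 7396/84 = 7396*(1/84) = 1849/21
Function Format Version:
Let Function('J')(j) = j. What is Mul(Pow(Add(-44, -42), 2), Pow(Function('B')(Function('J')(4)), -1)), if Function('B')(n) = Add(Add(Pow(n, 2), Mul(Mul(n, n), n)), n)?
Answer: Rational(1849, 21) ≈ 88.048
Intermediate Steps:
Function('B')(n) = Add(n, Pow(n, 2), Pow(n, 3)) (Function('B')(n) = Add(Add(Pow(n, 2), Mul(Pow(n, 2), n)), n) = Add(Add(Pow(n, 2), Pow(n, 3)), n) = Add(n, Pow(n, 2), Pow(n, 3)))
Mul(Pow(Add(-44, -42), 2), Pow(Function('B')(Function('J')(4)), -1)) = Mul(Pow(Add(-44, -42), 2), Pow(Mul(4, Add(1, 4, Pow(4, 2))), -1)) = Mul(Pow(-86, 2), Pow(Mul(4, Add(1, 4, 16)), -1)) = Mul(7396, Pow(Mul(4, 21), -1)) = Mul(7396, Pow(84, -1)) = Mul(7396, Rational(1, 84)) = Rational(1849, 21)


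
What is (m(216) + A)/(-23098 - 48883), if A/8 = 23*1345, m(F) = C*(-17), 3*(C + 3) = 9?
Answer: -247480/71981 ≈ -3.4381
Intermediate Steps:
C = 0 (C = -3 + (1/3)*9 = -3 + 3 = 0)
m(F) = 0 (m(F) = 0*(-17) = 0)
A = 247480 (A = 8*(23*1345) = 8*30935 = 247480)
(m(216) + A)/(-23098 - 48883) = (0 + 247480)/(-23098 - 48883) = 247480/(-71981) = 247480*(-1/71981) = -247480/71981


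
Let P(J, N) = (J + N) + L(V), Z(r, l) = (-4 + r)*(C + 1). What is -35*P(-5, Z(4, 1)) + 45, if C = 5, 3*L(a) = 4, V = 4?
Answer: 520/3 ≈ 173.33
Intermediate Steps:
L(a) = 4/3 (L(a) = (⅓)*4 = 4/3)
Z(r, l) = -24 + 6*r (Z(r, l) = (-4 + r)*(5 + 1) = (-4 + r)*6 = -24 + 6*r)
P(J, N) = 4/3 + J + N (P(J, N) = (J + N) + 4/3 = 4/3 + J + N)
-35*P(-5, Z(4, 1)) + 45 = -35*(4/3 - 5 + (-24 + 6*4)) + 45 = -35*(4/3 - 5 + (-24 + 24)) + 45 = -35*(4/3 - 5 + 0) + 45 = -35*(-11/3) + 45 = 385/3 + 45 = 520/3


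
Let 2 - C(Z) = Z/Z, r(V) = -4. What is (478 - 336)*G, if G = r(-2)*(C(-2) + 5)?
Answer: -3408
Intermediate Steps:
C(Z) = 1 (C(Z) = 2 - Z/Z = 2 - 1*1 = 2 - 1 = 1)
G = -24 (G = -4*(1 + 5) = -4*6 = -24)
(478 - 336)*G = (478 - 336)*(-24) = 142*(-24) = -3408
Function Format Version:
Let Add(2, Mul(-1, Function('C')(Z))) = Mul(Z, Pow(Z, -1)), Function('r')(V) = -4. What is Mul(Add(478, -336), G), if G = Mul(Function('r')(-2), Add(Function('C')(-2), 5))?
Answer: -3408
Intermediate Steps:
Function('C')(Z) = 1 (Function('C')(Z) = Add(2, Mul(-1, Mul(Z, Pow(Z, -1)))) = Add(2, Mul(-1, 1)) = Add(2, -1) = 1)
G = -24 (G = Mul(-4, Add(1, 5)) = Mul(-4, 6) = -24)
Mul(Add(478, -336), G) = Mul(Add(478, -336), -24) = Mul(142, -24) = -3408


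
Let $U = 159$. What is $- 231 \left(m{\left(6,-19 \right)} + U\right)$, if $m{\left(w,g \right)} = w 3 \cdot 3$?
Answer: $-49203$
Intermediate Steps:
$m{\left(w,g \right)} = 9 w$ ($m{\left(w,g \right)} = 3 w 3 = 9 w$)
$- 231 \left(m{\left(6,-19 \right)} + U\right) = - 231 \left(9 \cdot 6 + 159\right) = - 231 \left(54 + 159\right) = \left(-231\right) 213 = -49203$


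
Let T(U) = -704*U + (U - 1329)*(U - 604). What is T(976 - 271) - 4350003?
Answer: -4909347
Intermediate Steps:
T(U) = -704*U + (-1329 + U)*(-604 + U)
T(976 - 271) - 4350003 = (802716 + (976 - 271)**2 - 2637*(976 - 271)) - 4350003 = (802716 + 705**2 - 2637*705) - 4350003 = (802716 + 497025 - 1859085) - 4350003 = -559344 - 4350003 = -4909347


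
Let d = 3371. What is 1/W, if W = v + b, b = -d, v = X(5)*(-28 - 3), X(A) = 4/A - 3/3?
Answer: -5/16824 ≈ -0.00029719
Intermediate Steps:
X(A) = -1 + 4/A (X(A) = 4/A - 3*⅓ = 4/A - 1 = -1 + 4/A)
v = 31/5 (v = ((4 - 1*5)/5)*(-28 - 3) = ((4 - 5)/5)*(-31) = ((⅕)*(-1))*(-31) = -⅕*(-31) = 31/5 ≈ 6.2000)
b = -3371 (b = -1*3371 = -3371)
W = -16824/5 (W = 31/5 - 3371 = -16824/5 ≈ -3364.8)
1/W = 1/(-16824/5) = -5/16824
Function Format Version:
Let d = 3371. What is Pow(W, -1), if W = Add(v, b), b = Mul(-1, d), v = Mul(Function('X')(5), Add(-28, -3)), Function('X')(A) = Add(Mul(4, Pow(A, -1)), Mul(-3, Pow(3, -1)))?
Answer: Rational(-5, 16824) ≈ -0.00029719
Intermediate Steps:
Function('X')(A) = Add(-1, Mul(4, Pow(A, -1))) (Function('X')(A) = Add(Mul(4, Pow(A, -1)), Mul(-3, Rational(1, 3))) = Add(Mul(4, Pow(A, -1)), -1) = Add(-1, Mul(4, Pow(A, -1))))
v = Rational(31, 5) (v = Mul(Mul(Pow(5, -1), Add(4, Mul(-1, 5))), Add(-28, -3)) = Mul(Mul(Rational(1, 5), Add(4, -5)), -31) = Mul(Mul(Rational(1, 5), -1), -31) = Mul(Rational(-1, 5), -31) = Rational(31, 5) ≈ 6.2000)
b = -3371 (b = Mul(-1, 3371) = -3371)
W = Rational(-16824, 5) (W = Add(Rational(31, 5), -3371) = Rational(-16824, 5) ≈ -3364.8)
Pow(W, -1) = Pow(Rational(-16824, 5), -1) = Rational(-5, 16824)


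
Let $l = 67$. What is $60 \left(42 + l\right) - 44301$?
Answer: $-37761$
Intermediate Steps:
$60 \left(42 + l\right) - 44301 = 60 \left(42 + 67\right) - 44301 = 60 \cdot 109 - 44301 = 6540 - 44301 = -37761$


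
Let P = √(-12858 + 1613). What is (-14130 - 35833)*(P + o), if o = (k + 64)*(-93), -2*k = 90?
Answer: 88284621 - 49963*I*√11245 ≈ 8.8285e+7 - 5.2982e+6*I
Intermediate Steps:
k = -45 (k = -½*90 = -45)
P = I*√11245 (P = √(-11245) = I*√11245 ≈ 106.04*I)
o = -1767 (o = (-45 + 64)*(-93) = 19*(-93) = -1767)
(-14130 - 35833)*(P + o) = (-14130 - 35833)*(I*√11245 - 1767) = -49963*(-1767 + I*√11245) = 88284621 - 49963*I*√11245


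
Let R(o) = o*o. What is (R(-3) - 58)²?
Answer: 2401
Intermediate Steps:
R(o) = o²
(R(-3) - 58)² = ((-3)² - 58)² = (9 - 58)² = (-49)² = 2401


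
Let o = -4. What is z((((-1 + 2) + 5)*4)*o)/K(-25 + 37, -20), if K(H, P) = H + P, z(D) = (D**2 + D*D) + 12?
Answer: -4611/2 ≈ -2305.5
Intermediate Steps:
z(D) = 12 + 2*D**2 (z(D) = (D**2 + D**2) + 12 = 2*D**2 + 12 = 12 + 2*D**2)
z((((-1 + 2) + 5)*4)*o)/K(-25 + 37, -20) = (12 + 2*((((-1 + 2) + 5)*4)*(-4))**2)/((-25 + 37) - 20) = (12 + 2*(((1 + 5)*4)*(-4))**2)/(12 - 20) = (12 + 2*((6*4)*(-4))**2)/(-8) = (12 + 2*(24*(-4))**2)*(-1/8) = (12 + 2*(-96)**2)*(-1/8) = (12 + 2*9216)*(-1/8) = (12 + 18432)*(-1/8) = 18444*(-1/8) = -4611/2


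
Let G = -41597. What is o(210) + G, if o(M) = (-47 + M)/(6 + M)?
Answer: -8984789/216 ≈ -41596.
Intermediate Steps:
o(M) = (-47 + M)/(6 + M)
o(210) + G = (-47 + 210)/(6 + 210) - 41597 = 163/216 - 41597 = -8984789/216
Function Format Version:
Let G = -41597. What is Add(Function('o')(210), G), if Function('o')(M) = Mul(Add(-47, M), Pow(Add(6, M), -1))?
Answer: Rational(-8984789, 216) ≈ -41596.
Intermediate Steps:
Function('o')(M) = Mul(Pow(Add(6, M), -1), Add(-47, M))
Add(Function('o')(210), G) = Add(Mul(Pow(Add(6, 210), -1), Add(-47, 210)), -41597) = Add(Mul(Pow(216, -1), 163), -41597) = Add(Mul(Rational(1, 216), 163), -41597) = Add(Rational(163, 216), -41597) = Rational(-8984789, 216)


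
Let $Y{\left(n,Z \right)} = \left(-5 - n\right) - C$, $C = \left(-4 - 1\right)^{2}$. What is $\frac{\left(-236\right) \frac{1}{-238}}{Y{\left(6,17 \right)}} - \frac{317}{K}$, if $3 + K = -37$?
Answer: $\frac{338327}{42840} \approx 7.8975$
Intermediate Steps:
$K = -40$ ($K = -3 - 37 = -40$)
$C = 25$ ($C = \left(-5\right)^{2} = 25$)
$Y{\left(n,Z \right)} = -30 - n$ ($Y{\left(n,Z \right)} = \left(-5 - n\right) - 25 = -30 - n$)
$\frac{\left(-236\right) \frac{1}{-238}}{Y{\left(6,17 \right)}} - \frac{317}{K} = \frac{\left(-236\right) \frac{1}{-238}}{-30 - 6} - \frac{317}{-40} = \frac{\left(-236\right) \left(- \frac{1}{238}\right)}{-30 - 6} - - \frac{317}{40} = \frac{118}{119 \left(-36\right)} + \frac{317}{40} = \frac{118}{119} \left(- \frac{1}{36}\right) + \frac{317}{40} = - \frac{59}{2142} + \frac{317}{40} = \frac{338327}{42840}$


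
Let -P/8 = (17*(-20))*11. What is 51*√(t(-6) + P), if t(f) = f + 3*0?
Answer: 51*√29914 ≈ 8820.8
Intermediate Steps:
P = 29920 (P = -8*17*(-20)*11 = -(-2720)*11 = -8*(-3740) = 29920)
t(f) = f (t(f) = f + 0 = f)
51*√(t(-6) + P) = 51*√(-6 + 29920) = 51*√29914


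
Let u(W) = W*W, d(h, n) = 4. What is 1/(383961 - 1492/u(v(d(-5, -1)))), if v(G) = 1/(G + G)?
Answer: 1/288473 ≈ 3.4665e-6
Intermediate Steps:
v(G) = 1/(2*G)
u(W) = W²
1/(383961 - 1492/u(v(d(-5, -1)))) = 1/(383961 - 1492/(((½)/4)²)) = 1/(383961 - 1492/(((½)*(¼))²)) = 1/(383961 - 1492/((⅛)²)) = 1/(383961 - 1492/1/64) = 1/(383961 - 1492*64) = 1/(383961 - 95488) = 1/288473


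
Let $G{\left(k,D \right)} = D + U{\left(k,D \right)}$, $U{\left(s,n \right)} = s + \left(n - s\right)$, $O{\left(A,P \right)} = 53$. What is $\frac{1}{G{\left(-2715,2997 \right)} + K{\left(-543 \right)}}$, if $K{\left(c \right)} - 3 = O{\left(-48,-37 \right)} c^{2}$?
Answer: $\frac{1}{15632994} \approx 6.3967 \cdot 10^{-8}$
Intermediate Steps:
$K{\left(c \right)} = 3 + 53 c^{2}$
$U{\left(s,n \right)} = n$
$G{\left(k,D \right)} = 2 D$ ($G{\left(k,D \right)} = D + D = 2 D$)
$\frac{1}{G{\left(-2715,2997 \right)} + K{\left(-543 \right)}} = \frac{1}{2 \cdot 2997 + \left(3 + 53 \left(-543\right)^{2}\right)} = \frac{1}{5994 + \left(3 + 53 \cdot 294849\right)} = \frac{1}{5994 + \left(3 + 15626997\right)} = \frac{1}{5994 + 15627000} = \frac{1}{15632994}$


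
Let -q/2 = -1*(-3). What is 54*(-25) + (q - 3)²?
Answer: -1269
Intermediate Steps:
q = -6 (q = -(-2)*(-3) = -2*3 = -6)
54*(-25) + (q - 3)² = 54*(-25) + (-6 - 3)² = -1350 + (-9)² = -1350 + 81 = -1269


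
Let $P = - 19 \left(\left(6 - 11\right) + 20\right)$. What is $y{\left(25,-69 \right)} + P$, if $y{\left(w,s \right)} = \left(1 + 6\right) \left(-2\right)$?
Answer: $-299$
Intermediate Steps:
$P = -285$ ($P = - 19 \left(-5 + 20\right) = \left(-19\right) 15 = -285$)
$y{\left(w,s \right)} = -14$ ($y{\left(w,s \right)} = 7 \left(-2\right) = -14$)
$y{\left(25,-69 \right)} + P = -14 - 285 = -299$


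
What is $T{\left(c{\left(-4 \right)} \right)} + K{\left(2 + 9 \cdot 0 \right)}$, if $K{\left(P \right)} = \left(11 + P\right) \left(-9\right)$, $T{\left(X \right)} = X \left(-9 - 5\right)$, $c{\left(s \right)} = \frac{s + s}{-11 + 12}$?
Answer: $-5$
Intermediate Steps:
$c{\left(s \right)} = 2 s$ ($c{\left(s \right)} = \frac{2 s}{1} = 2 s 1 = 2 s$)
$T{\left(X \right)} = - 14 X$ ($T{\left(X \right)} = X \left(-14\right) = - 14 X$)
$K{\left(P \right)} = -99 - 9 P$
$T{\left(c{\left(-4 \right)} \right)} + K{\left(2 + 9 \cdot 0 \right)} = - 14 \cdot 2 \left(-4\right) - \left(99 + 9 \left(2 + 9 \cdot 0\right)\right) = \left(-14\right) \left(-8\right) - \left(99 + 9 \left(2 + 0\right)\right) = 112 - 117 = -5$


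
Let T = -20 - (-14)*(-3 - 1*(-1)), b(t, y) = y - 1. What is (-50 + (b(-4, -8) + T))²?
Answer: 11449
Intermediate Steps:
b(t, y) = -1 + y
T = -48 (T = -20 - (-14)*(-3 + 1) = -20 - (-14)*(-2) = -20 - 1*28 = -20 - 28 = -48)
(-50 + (b(-4, -8) + T))² = (-50 + ((-1 - 8) - 48))² = (-50 + (-9 - 48))² = (-50 - 57)² = (-107)² = 11449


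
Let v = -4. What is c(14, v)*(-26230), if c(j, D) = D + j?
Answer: -262300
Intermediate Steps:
c(14, v)*(-26230) = (-4 + 14)*(-26230) = 10*(-26230) = -262300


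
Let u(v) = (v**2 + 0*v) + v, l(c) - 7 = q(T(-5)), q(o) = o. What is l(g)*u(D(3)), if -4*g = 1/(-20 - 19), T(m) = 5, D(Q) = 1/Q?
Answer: 16/3 ≈ 5.3333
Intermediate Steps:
D(Q) = 1/Q
g = 1/156 (g = -1/(4*(-20 - 19)) = -1/4/(-39) = -1/4*(-1/39) = 1/156 ≈ 0.0064103)
l(c) = 12 (l(c) = 7 + 5 = 12)
u(v) = v + v**2 (u(v) = (v**2 + 0) + v = v**2 + v = v + v**2)
l(g)*u(D(3)) = 12*((1 + 1/3)/3) = 12*((1/3)*(4/3)) = 12*(4/9) = 16/3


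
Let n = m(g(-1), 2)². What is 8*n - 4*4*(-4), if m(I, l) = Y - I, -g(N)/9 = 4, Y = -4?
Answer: 8256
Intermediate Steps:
g(N) = -36 (g(N) = -9*4 = -36)
m(I, l) = -4 - I
n = 1024 (n = (-4 - 1*(-36))² = (-4 + 36)² = 32² = 1024)
8*n - 4*4*(-4) = 8*1024 - 4*4*(-4) = 8192 - 16*(-4) = 8192 + 64 = 8256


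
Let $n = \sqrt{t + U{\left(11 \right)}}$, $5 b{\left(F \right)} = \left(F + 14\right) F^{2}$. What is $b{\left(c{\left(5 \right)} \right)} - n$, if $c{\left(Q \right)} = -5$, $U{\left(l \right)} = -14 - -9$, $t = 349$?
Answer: $45 - 2 \sqrt{86} \approx 26.453$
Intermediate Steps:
$U{\left(l \right)} = -5$ ($U{\left(l \right)} = -14 + 9 = -5$)
$b{\left(F \right)} = \frac{F^{2} \left(14 + F\right)}{5}$ ($b{\left(F \right)} = \frac{\left(F + 14\right) F^{2}}{5} = \frac{\left(14 + F\right) F^{2}}{5} = \frac{F^{2} \left(14 + F\right)}{5}$)
$n = 2 \sqrt{86}$ ($n = \sqrt{349 - 5} = \sqrt{344} = 2 \sqrt{86} \approx 18.547$)
$b{\left(c{\left(5 \right)} \right)} - n = \frac{\left(-5\right)^{2} \left(14 - 5\right)}{5} - 2 \sqrt{86} = \frac{1}{5} \cdot 25 \cdot 9 - 2 \sqrt{86} = 45 - 2 \sqrt{86}$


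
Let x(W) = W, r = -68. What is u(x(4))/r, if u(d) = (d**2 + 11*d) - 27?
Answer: -33/68 ≈ -0.48529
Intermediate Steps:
u(d) = -27 + d**2 + 11*d
u(x(4))/r = (-27 + 4**2 + 11*4)/(-68) = (-27 + 16 + 44)*(-1/68) = 33*(-1/68) = -33/68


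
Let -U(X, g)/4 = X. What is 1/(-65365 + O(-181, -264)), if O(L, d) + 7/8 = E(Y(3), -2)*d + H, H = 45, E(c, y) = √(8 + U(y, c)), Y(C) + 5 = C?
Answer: -8/531015 ≈ -1.5065e-5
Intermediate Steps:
U(X, g) = -4*X
Y(C) = -5 + C
E(c, y) = √(8 - 4*y)
O(L, d) = 353/8 + 4*d (O(L, d) = -7/8 + ((2*√(2 - 1*(-2)))*d + 45) = -7/8 + ((2*√(2 + 2))*d + 45) = -7/8 + ((2*√4)*d + 45) = -7/8 + ((2*2)*d + 45) = -7/8 + (4*d + 45) = -7/8 + (45 + 4*d) = 353/8 + 4*d)
1/(-65365 + O(-181, -264)) = 1/(-65365 + (353/8 + 4*(-264))) = 1/(-65365 + (353/8 - 1056)) = 1/(-65365 - 8095/8) = 1/(-531015/8) = -8/531015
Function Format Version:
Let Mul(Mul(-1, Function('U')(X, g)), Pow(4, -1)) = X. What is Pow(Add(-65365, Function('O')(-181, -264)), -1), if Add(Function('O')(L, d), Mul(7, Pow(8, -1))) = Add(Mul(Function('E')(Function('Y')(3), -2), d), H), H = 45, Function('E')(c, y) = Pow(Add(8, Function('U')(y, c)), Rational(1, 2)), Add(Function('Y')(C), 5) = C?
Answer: Rational(-8, 531015) ≈ -1.5065e-5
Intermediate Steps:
Function('U')(X, g) = Mul(-4, X)
Function('Y')(C) = Add(-5, C)
Function('E')(c, y) = Pow(Add(8, Mul(-4, y)), Rational(1, 2))
Function('O')(L, d) = Add(Rational(353, 8), Mul(4, d)) (Function('O')(L, d) = Add(Rational(-7, 8), Add(Mul(Mul(2, Pow(Add(2, Mul(-1, -2)), Rational(1, 2))), d), 45)) = Add(Rational(-7, 8), Add(Mul(Mul(2, Pow(Add(2, 2), Rational(1, 2))), d), 45)) = Add(Rational(-7, 8), Add(Mul(Mul(2, Pow(4, Rational(1, 2))), d), 45)) = Add(Rational(-7, 8), Add(Mul(Mul(2, 2), d), 45)) = Add(Rational(-7, 8), Add(Mul(4, d), 45)) = Add(Rational(-7, 8), Add(45, Mul(4, d))) = Add(Rational(353, 8), Mul(4, d)))
Pow(Add(-65365, Function('O')(-181, -264)), -1) = Pow(Add(-65365, Add(Rational(353, 8), Mul(4, -264))), -1) = Pow(Add(-65365, Add(Rational(353, 8), -1056)), -1) = Pow(Add(-65365, Rational(-8095, 8)), -1) = Pow(Rational(-531015, 8), -1) = Rational(-8, 531015)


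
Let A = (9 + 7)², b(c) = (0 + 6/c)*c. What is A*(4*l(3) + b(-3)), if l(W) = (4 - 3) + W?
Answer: 5632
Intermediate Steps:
l(W) = 1 + W
b(c) = 6 (b(c) = (6/c)*c = 6)
A = 256 (A = 16² = 256)
A*(4*l(3) + b(-3)) = 256*(4*(1 + 3) + 6) = 256*(4*4 + 6) = 256*(16 + 6) = 256*22 = 5632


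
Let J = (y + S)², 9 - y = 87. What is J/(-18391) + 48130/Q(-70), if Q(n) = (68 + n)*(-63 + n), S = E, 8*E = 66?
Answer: 7070917787/39136048 ≈ 180.68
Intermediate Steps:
y = -78 (y = 9 - 1*87 = 9 - 87 = -78)
E = 33/4 (E = (⅛)*66 = 33/4 ≈ 8.2500)
S = 33/4 ≈ 8.2500
J = 77841/16 (J = (-78 + 33/4)² = (-279/4)² = 77841/16 ≈ 4865.1)
Q(n) = (-63 + n)*(68 + n)
J/(-18391) + 48130/Q(-70) = (77841/16)/(-18391) + 48130/(-4284 + (-70)² + 5*(-70)) = (77841/16)*(-1/18391) + 48130/(-4284 + 4900 - 350) = -77841/294256 + 48130/266 = -77841/294256 + 48130*(1/266) = -77841/294256 + 24065/133 = 7070917787/39136048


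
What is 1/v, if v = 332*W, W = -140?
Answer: -1/46480 ≈ -2.1515e-5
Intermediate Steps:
v = -46480 (v = 332*(-140) = -46480)
1/v = 1/(-46480) = -1/46480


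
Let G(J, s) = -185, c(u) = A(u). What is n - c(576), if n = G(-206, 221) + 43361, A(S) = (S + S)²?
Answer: -1283928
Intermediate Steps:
A(S) = 4*S² (A(S) = (2*S)² = 4*S²)
c(u) = 4*u²
n = 43176 (n = -185 + 43361 = 43176)
n - c(576) = 43176 - 4*576² = 43176 - 4*331776 = 43176 - 1*1327104 = 43176 - 1327104 = -1283928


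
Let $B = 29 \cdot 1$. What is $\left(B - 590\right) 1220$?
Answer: $-684420$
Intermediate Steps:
$B = 29$
$\left(B - 590\right) 1220 = \left(29 - 590\right) 1220 = \left(-561\right) 1220 = -684420$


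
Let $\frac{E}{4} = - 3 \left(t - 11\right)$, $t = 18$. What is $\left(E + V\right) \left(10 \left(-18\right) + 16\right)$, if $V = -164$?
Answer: $40672$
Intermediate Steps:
$E = -84$ ($E = 4 \left(- 3 \left(18 - 11\right)\right) = 4 \left(\left(-3\right) 7\right) = 4 \left(-21\right) = -84$)
$\left(E + V\right) \left(10 \left(-18\right) + 16\right) = \left(-84 - 164\right) \left(10 \left(-18\right) + 16\right) = - 248 \left(-180 + 16\right) = \left(-248\right) \left(-164\right) = 40672$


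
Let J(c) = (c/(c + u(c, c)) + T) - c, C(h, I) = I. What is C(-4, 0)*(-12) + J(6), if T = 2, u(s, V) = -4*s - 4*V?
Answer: -29/7 ≈ -4.1429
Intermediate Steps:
u(s, V) = -4*V - 4*s
J(c) = 13/7 - c (J(c) = (c/(c + (-4*c - 4*c)) + 2) - c = (c/(c - 8*c) + 2) - c = (c/((-7*c)) + 2) - c = ((-1/(7*c))*c + 2) - c = (-⅐ + 2) - c = 13/7 - c)
C(-4, 0)*(-12) + J(6) = 0*(-12) + (13/7 - 1*6) = 0 + (13/7 - 6) = 0 - 29/7 = -29/7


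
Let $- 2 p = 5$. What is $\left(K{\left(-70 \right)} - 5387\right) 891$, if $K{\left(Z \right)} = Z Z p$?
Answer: $-15714567$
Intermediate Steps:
$p = - \frac{5}{2}$ ($p = \left(- \frac{1}{2}\right) 5 = - \frac{5}{2} \approx -2.5$)
$K{\left(Z \right)} = - \frac{5 Z^{2}}{2}$ ($K{\left(Z \right)} = Z Z \left(- \frac{5}{2}\right) = Z^{2} \left(- \frac{5}{2}\right) = - \frac{5 Z^{2}}{2}$)
$\left(K{\left(-70 \right)} - 5387\right) 891 = \left(- \frac{5 \left(-70\right)^{2}}{2} - 5387\right) 891 = \left(\left(- \frac{5}{2}\right) 4900 - 5387\right) 891 = \left(-12250 - 5387\right) 891 = \left(-17637\right) 891 = -15714567$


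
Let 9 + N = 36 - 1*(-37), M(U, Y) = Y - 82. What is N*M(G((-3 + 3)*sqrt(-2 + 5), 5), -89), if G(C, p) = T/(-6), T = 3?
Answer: -10944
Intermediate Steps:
G(C, p) = -1/2 (G(C, p) = 3/(-6) = 3*(-1/6) = -1/2)
M(U, Y) = -82 + Y
N = 64 (N = -9 + (36 - 1*(-37)) = -9 + (36 + 37) = -9 + 73 = 64)
N*M(G((-3 + 3)*sqrt(-2 + 5), 5), -89) = 64*(-82 - 89) = 64*(-171) = -10944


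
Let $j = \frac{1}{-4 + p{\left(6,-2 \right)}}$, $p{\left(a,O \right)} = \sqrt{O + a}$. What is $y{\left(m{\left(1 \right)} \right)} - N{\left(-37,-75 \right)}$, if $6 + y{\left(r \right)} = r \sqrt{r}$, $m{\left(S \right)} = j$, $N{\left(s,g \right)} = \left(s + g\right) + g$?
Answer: $181 - \frac{i \sqrt{2}}{4} \approx 181.0 - 0.35355 i$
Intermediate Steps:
$N{\left(s,g \right)} = s + 2 g$ ($N{\left(s,g \right)} = \left(g + s\right) + g = s + 2 g$)
$j = - \frac{1}{2}$ ($j = \frac{1}{-4 + \sqrt{-2 + 6}} = \frac{1}{-4 + \sqrt{4}} = \frac{1}{-4 + 2} = \frac{1}{-2} = - \frac{1}{2} \approx -0.5$)
$m{\left(S \right)} = - \frac{1}{2}$
$y{\left(r \right)} = -6 + r^{\frac{3}{2}}$ ($y{\left(r \right)} = -6 + r \sqrt{r} = -6 + r^{\frac{3}{2}}$)
$y{\left(m{\left(1 \right)} \right)} - N{\left(-37,-75 \right)} = \left(-6 + \left(- \frac{1}{2}\right)^{\frac{3}{2}}\right) - \left(-37 + 2 \left(-75\right)\right) = \left(-6 - \frac{i \sqrt{2}}{4}\right) - \left(-37 - 150\right) = \left(-6 - \frac{i \sqrt{2}}{4}\right) - -187 = \left(-6 - \frac{i \sqrt{2}}{4}\right) + 187 = 181 - \frac{i \sqrt{2}}{4}$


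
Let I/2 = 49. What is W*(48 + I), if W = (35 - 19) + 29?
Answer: 6570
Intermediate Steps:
W = 45 (W = 16 + 29 = 45)
I = 98 (I = 2*49 = 98)
W*(48 + I) = 45*(48 + 98) = 45*146 = 6570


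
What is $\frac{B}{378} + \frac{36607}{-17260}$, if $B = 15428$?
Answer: $\frac{18032131}{466020} \approx 38.694$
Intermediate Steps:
$\frac{B}{378} + \frac{36607}{-17260} = \frac{15428}{378} + \frac{36607}{-17260} = 15428 \cdot \frac{1}{378} + 36607 \left(- \frac{1}{17260}\right) = \frac{1102}{27} - \frac{36607}{17260} = \frac{18032131}{466020}$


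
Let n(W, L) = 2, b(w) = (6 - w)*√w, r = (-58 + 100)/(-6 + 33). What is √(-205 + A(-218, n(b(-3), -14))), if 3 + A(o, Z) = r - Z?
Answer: 2*I*√469/3 ≈ 14.438*I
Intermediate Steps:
r = 14/9 (r = 42/27 = 42*(1/27) = 14/9 ≈ 1.5556)
b(w) = √w*(6 - w)
A(o, Z) = -13/9 - Z (A(o, Z) = -3 + (14/9 - Z) = -13/9 - Z)
√(-205 + A(-218, n(b(-3), -14))) = √(-205 + (-13/9 - 1*2)) = √(-205 + (-13/9 - 2)) = √(-205 - 31/9) = √(-1876/9) = 2*I*√469/3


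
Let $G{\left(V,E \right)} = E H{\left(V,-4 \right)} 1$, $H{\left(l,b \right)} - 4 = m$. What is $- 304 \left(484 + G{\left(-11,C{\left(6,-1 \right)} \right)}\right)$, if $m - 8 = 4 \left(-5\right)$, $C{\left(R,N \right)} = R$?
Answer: $-132544$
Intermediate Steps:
$m = -12$ ($m = 8 + 4 \left(-5\right) = 8 - 20 = -12$)
$H{\left(l,b \right)} = -8$ ($H{\left(l,b \right)} = 4 - 12 = -8$)
$G{\left(V,E \right)} = - 8 E$ ($G{\left(V,E \right)} = E \left(-8\right) 1 = - 8 E 1 = - 8 E$)
$- 304 \left(484 + G{\left(-11,C{\left(6,-1 \right)} \right)}\right) = - 304 \left(484 - 48\right) = \left(-304\right) 436 = -132544$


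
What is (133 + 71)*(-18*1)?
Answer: -3672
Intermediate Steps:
(133 + 71)*(-18*1) = 204*(-18) = -3672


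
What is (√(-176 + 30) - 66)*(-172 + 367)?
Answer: -12870 + 195*I*√146 ≈ -12870.0 + 2356.2*I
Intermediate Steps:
(√(-176 + 30) - 66)*(-172 + 367) = (√(-146) - 66)*195 = (I*√146 - 66)*195 = (-66 + I*√146)*195 = -12870 + 195*I*√146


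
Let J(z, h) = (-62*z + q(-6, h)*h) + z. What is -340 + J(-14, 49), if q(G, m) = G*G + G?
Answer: 1984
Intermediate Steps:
q(G, m) = G + G² (q(G, m) = G² + G = G + G²)
J(z, h) = -61*z + 30*h (J(z, h) = (-62*z + (-6*(1 - 6))*h) + z = (-62*z + (-6*(-5))*h) + z = (-62*z + 30*h) + z = -61*z + 30*h)
-340 + J(-14, 49) = -340 + (-61*(-14) + 30*49) = -340 + (854 + 1470) = -340 + 2324 = 1984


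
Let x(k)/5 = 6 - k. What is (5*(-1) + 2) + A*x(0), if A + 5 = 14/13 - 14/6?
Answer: -2479/13 ≈ -190.69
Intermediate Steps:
x(k) = 30 - 5*k (x(k) = 5*(6 - k) = 30 - 5*k)
A = -244/39 (A = -5 + (14/13 - 14/6) = -5 + (14*(1/13) - 14*⅙) = -5 + (14/13 - 7/3) = -5 - 49/39 = -244/39 ≈ -6.2564)
(5*(-1) + 2) + A*x(0) = (5*(-1) + 2) - 244*(30 - 5*0)/39 = (-5 + 2) - 244*(30 + 0)/39 = -3 - 244/39*30 = -3 - 2440/13 = -2479/13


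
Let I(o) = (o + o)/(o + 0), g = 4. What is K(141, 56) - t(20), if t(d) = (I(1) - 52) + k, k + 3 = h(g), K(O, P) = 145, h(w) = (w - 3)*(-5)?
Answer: 203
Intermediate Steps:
h(w) = 15 - 5*w (h(w) = (-3 + w)*(-5) = 15 - 5*w)
I(o) = 2 (I(o) = (2*o)/o = 2)
k = -8 (k = -3 + (15 - 5*4) = -3 + (15 - 20) = -3 - 5 = -8)
t(d) = -58 (t(d) = (2 - 52) - 8 = -50 - 8 = -58)
K(141, 56) - t(20) = 145 - 1*(-58) = 145 + 58 = 203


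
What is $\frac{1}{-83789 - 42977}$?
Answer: $- \frac{1}{126766} \approx -7.8885 \cdot 10^{-6}$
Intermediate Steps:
$\frac{1}{-83789 - 42977} = \frac{1}{-126766} = - \frac{1}{126766}$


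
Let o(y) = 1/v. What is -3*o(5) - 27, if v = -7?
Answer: -186/7 ≈ -26.571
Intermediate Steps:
o(y) = -1/7 (o(y) = 1/(-7) = -1/7)
-3*o(5) - 27 = -3*(-1/7) - 27 = 3/7 - 27 = -186/7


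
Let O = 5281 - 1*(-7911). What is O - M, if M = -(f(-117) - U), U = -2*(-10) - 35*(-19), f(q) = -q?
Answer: 12624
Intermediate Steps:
U = 685 (U = 20 + 665 = 685)
O = 13192 (O = 5281 + 7911 = 13192)
M = 568 (M = -(-1*(-117) - 1*685) = -(117 - 685) = -1*(-568) = 568)
O - M = 13192 - 1*568 = 13192 - 568 = 12624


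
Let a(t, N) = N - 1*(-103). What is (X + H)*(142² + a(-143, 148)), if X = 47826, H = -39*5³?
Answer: 876844665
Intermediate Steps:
a(t, N) = 103 + N (a(t, N) = N + 103 = 103 + N)
H = -4875 (H = -39*125 = -4875)
(X + H)*(142² + a(-143, 148)) = (47826 - 4875)*(142² + (103 + 148)) = 42951*(20164 + 251) = 42951*20415 = 876844665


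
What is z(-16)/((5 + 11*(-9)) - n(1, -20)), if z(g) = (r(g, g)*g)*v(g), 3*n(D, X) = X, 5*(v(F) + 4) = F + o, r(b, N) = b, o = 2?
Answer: 13056/655 ≈ 19.933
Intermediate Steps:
v(F) = -18/5 + F/5 (v(F) = -4 + (F + 2)/5 = -4 + (2 + F)/5 = -4 + (⅖ + F/5) = -18/5 + F/5)
n(D, X) = X/3
z(g) = g²*(-18/5 + g/5) (z(g) = (g*g)*(-18/5 + g/5) = g²*(-18/5 + g/5))
z(-16)/((5 + 11*(-9)) - n(1, -20)) = ((⅕)*(-16)²*(-18 - 16))/((5 + 11*(-9)) - (-20)/3) = ((⅕)*256*(-34))/((5 - 99) - 1*(-20/3)) = -8704/(5*(-94 + 20/3)) = -8704/(5*(-262/3)) = -8704/5*(-3/262) = 13056/655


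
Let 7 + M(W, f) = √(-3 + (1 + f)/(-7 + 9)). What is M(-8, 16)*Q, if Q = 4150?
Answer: -29050 + 2075*√22 ≈ -19317.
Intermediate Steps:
M(W, f) = -7 + √(-5/2 + f/2) (M(W, f) = -7 + √(-3 + (1 + f)/(-7 + 9)) = -7 + √(-3 + (1 + f)/2) = -7 + √(-3 + (1 + f)*(½)) = -7 + √(-3 + (½ + f/2)) = -7 + √(-5/2 + f/2))
M(-8, 16)*Q = (-7 + √(-10 + 2*16)/2)*4150 = (-7 + √(-10 + 32)/2)*4150 = (-7 + √22/2)*4150 = -29050 + 2075*√22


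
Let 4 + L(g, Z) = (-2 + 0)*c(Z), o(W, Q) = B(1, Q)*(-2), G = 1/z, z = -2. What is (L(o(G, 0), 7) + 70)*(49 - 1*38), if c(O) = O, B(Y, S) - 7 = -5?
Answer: 572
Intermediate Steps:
G = -½ (G = 1/(-2) = -½ ≈ -0.50000)
B(Y, S) = 2 (B(Y, S) = 7 - 5 = 2)
o(W, Q) = -4 (o(W, Q) = 2*(-2) = -4)
L(g, Z) = -4 - 2*Z (L(g, Z) = -4 + (-2 + 0)*Z = -4 - 2*Z)
(L(o(G, 0), 7) + 70)*(49 - 1*38) = ((-4 - 2*7) + 70)*(49 - 1*38) = ((-4 - 14) + 70)*(49 - 38) = (-18 + 70)*11 = 52*11 = 572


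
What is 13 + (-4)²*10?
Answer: 173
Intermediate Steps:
13 + (-4)²*10 = 13 + 16*10 = 13 + 160 = 173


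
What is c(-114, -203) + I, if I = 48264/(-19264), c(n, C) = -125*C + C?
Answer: 60608143/2408 ≈ 25170.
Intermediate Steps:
c(n, C) = -124*C
I = -6033/2408 (I = 48264*(-1/19264) = -6033/2408 ≈ -2.5054)
c(-114, -203) + I = -124*(-203) - 6033/2408 = 25172 - 6033/2408 = 60608143/2408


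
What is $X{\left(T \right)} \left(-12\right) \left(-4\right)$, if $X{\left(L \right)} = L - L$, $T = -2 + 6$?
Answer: $0$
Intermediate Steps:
$T = 4$
$X{\left(L \right)} = 0$
$X{\left(T \right)} \left(-12\right) \left(-4\right) = 0 \left(-12\right) \left(-4\right) = 0 \left(-4\right) = 0$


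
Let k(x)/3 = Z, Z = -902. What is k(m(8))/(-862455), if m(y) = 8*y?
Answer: 82/26135 ≈ 0.0031376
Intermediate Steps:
k(x) = -2706 (k(x) = 3*(-902) = -2706)
k(m(8))/(-862455) = -2706/(-862455) = -2706*(-1/862455) = 82/26135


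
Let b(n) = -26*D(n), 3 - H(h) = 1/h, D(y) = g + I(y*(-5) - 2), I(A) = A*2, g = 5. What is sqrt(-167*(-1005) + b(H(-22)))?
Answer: sqrt(20400699)/11 ≈ 410.61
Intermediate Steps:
I(A) = 2*A
D(y) = 1 - 10*y (D(y) = 5 + 2*(y*(-5) - 2) = 5 + 2*(-5*y - 2) = 5 + 2*(-2 - 5*y) = 5 + (-4 - 10*y) = 1 - 10*y)
H(h) = 3 - 1/h
b(n) = -26 + 260*n (b(n) = -26*(1 - 10*n) = -26 + 260*n)
sqrt(-167*(-1005) + b(H(-22))) = sqrt(-167*(-1005) + (-26 + 260*(3 - 1/(-22)))) = sqrt(167835 + (-26 + 260*(3 - 1*(-1/22)))) = sqrt(167835 + (-26 + 260*(3 + 1/22))) = sqrt(167835 + (-26 + 260*(67/22))) = sqrt(167835 + (-26 + 8710/11)) = sqrt(167835 + 8424/11) = sqrt(1854609/11) = sqrt(20400699)/11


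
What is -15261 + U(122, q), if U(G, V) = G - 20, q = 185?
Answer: -15159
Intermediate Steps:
U(G, V) = -20 + G
-15261 + U(122, q) = -15261 + (-20 + 122) = -15261 + 102 = -15159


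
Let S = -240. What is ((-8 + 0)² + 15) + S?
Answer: -161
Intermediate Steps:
((-8 + 0)² + 15) + S = ((-8 + 0)² + 15) - 240 = ((-8)² + 15) - 240 = (64 + 15) - 240 = 79 - 240 = -161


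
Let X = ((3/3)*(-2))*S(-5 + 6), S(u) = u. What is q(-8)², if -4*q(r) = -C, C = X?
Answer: ¼ ≈ 0.25000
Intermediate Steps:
X = -2 (X = ((3/3)*(-2))*(-5 + 6) = ((3*(⅓))*(-2))*1 = (1*(-2))*1 = -2*1 = -2)
C = -2
q(r) = -½ (q(r) = -(-1)*(-2)/4 = -¼*2 = -½)
q(-8)² = (-½)² = ¼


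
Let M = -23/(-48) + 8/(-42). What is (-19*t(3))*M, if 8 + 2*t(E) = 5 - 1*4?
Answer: 1843/96 ≈ 19.198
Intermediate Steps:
M = 97/336 (M = -23*(-1/48) + 8*(-1/42) = 23/48 - 4/21 = 97/336 ≈ 0.28869)
t(E) = -7/2 (t(E) = -4 + (5 - 1*4)/2 = -4 + (5 - 4)/2 = -4 + (½)*1 = -4 + ½ = -7/2)
(-19*t(3))*M = -19*(-7/2)*(97/336) = (133/2)*(97/336) = 1843/96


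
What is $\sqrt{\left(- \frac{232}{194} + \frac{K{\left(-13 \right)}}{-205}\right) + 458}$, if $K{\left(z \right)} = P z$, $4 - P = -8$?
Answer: $\frac{\sqrt{180927291570}}{19885} \approx 21.391$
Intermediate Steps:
$P = 12$ ($P = 4 - -8 = 4 + 8 = 12$)
$K{\left(z \right)} = 12 z$
$\sqrt{\left(- \frac{232}{194} + \frac{K{\left(-13 \right)}}{-205}\right) + 458} = \sqrt{\left(- \frac{232}{194} + \frac{12 \left(-13\right)}{-205}\right) + 458} = \sqrt{\left(\left(-232\right) \frac{1}{194} - - \frac{156}{205}\right) + 458} = \sqrt{\left(- \frac{116}{97} + \frac{156}{205}\right) + 458} = \sqrt{- \frac{8648}{19885} + 458} = \sqrt{\frac{9098682}{19885}} = \frac{\sqrt{180927291570}}{19885}$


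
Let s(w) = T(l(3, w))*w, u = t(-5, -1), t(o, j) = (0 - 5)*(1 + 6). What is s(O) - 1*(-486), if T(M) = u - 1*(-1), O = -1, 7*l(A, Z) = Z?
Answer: 520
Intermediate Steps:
t(o, j) = -35 (t(o, j) = -5*7 = -35)
l(A, Z) = Z/7
u = -35
T(M) = -34 (T(M) = -35 - 1*(-1) = -35 + 1 = -34)
s(w) = -34*w
s(O) - 1*(-486) = -34*(-1) - 1*(-486) = 34 + 486 = 520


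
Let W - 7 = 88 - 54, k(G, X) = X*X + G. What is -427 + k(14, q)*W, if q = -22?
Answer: 19991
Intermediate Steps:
k(G, X) = G + X² (k(G, X) = X² + G = G + X²)
W = 41 (W = 7 + (88 - 54) = 7 + 34 = 41)
-427 + k(14, q)*W = -427 + (14 + (-22)²)*41 = -427 + (14 + 484)*41 = -427 + 498*41 = -427 + 20418 = 19991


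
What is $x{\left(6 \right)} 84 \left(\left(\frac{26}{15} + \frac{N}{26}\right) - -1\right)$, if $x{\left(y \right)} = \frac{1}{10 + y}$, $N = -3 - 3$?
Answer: $\frac{854}{65} \approx 13.138$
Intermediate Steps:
$N = -6$ ($N = -3 - 3 = -6$)
$x{\left(6 \right)} 84 \left(\left(\frac{26}{15} + \frac{N}{26}\right) - -1\right) = \frac{1}{10 + 6} \cdot 84 \left(\left(\frac{26}{15} - \frac{6}{26}\right) - -1\right) = \frac{1}{16} \cdot 84 \left(\left(26 \cdot \frac{1}{15} - \frac{3}{13}\right) + 1\right) = \frac{1}{16} \cdot 84 \left(\left(\frac{26}{15} - \frac{3}{13}\right) + 1\right) = \frac{21 \left(\frac{293}{195} + 1\right)}{4} = \frac{21}{4} \cdot \frac{488}{195} = \frac{854}{65}$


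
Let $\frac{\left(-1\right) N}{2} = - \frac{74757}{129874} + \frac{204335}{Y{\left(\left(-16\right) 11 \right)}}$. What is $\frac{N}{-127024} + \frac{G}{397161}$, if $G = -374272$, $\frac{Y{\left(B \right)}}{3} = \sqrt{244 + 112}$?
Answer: $- \frac{3087233798713613}{3276005340491568} + \frac{204335 \sqrt{89}}{33915408} \approx -0.88554$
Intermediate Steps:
$Y{\left(B \right)} = 6 \sqrt{89}$ ($Y{\left(B \right)} = 3 \sqrt{244 + 112} = 3 \sqrt{356} = 3 \cdot 2 \sqrt{89} = 6 \sqrt{89}$)
$N = \frac{74757}{64937} - \frac{204335 \sqrt{89}}{267}$ ($N = - 2 \left(- \frac{74757}{129874} + \frac{204335}{6 \sqrt{89}}\right) = - 2 \left(\left(-74757\right) \frac{1}{129874} + 204335 \frac{\sqrt{89}}{534}\right) = - 2 \left(- \frac{74757}{129874} + \frac{204335 \sqrt{89}}{534}\right) = \frac{74757}{64937} - \frac{204335 \sqrt{89}}{267} \approx -7218.7$)
$\frac{N}{-127024} + \frac{G}{397161} = \frac{\frac{74757}{64937} - \frac{204335 \sqrt{89}}{267}}{-127024} - \frac{374272}{397161} = \left(\frac{74757}{64937} - \frac{204335 \sqrt{89}}{267}\right) \left(- \frac{1}{127024}\right) - \frac{374272}{397161} = \left(- \frac{74757}{8248557488} + \frac{204335 \sqrt{89}}{33915408}\right) - \frac{374272}{397161} = - \frac{3087233798713613}{3276005340491568} + \frac{204335 \sqrt{89}}{33915408}$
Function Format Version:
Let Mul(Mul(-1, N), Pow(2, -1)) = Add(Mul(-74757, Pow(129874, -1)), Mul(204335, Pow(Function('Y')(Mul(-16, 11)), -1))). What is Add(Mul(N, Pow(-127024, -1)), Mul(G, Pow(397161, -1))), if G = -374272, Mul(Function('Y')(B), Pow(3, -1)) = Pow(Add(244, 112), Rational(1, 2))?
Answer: Add(Rational(-3087233798713613, 3276005340491568), Mul(Rational(204335, 33915408), Pow(89, Rational(1, 2)))) ≈ -0.88554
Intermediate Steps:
Function('Y')(B) = Mul(6, Pow(89, Rational(1, 2))) (Function('Y')(B) = Mul(3, Pow(Add(244, 112), Rational(1, 2))) = Mul(3, Pow(356, Rational(1, 2))) = Mul(3, Mul(2, Pow(89, Rational(1, 2)))) = Mul(6, Pow(89, Rational(1, 2))))
N = Add(Rational(74757, 64937), Mul(Rational(-204335, 267), Pow(89, Rational(1, 2)))) (N = Mul(-2, Add(Mul(-74757, Pow(129874, -1)), Mul(204335, Pow(Mul(6, Pow(89, Rational(1, 2))), -1)))) = Mul(-2, Add(Mul(-74757, Rational(1, 129874)), Mul(204335, Mul(Rational(1, 534), Pow(89, Rational(1, 2)))))) = Mul(-2, Add(Rational(-74757, 129874), Mul(Rational(204335, 534), Pow(89, Rational(1, 2))))) = Add(Rational(74757, 64937), Mul(Rational(-204335, 267), Pow(89, Rational(1, 2)))) ≈ -7218.7)
Add(Mul(N, Pow(-127024, -1)), Mul(G, Pow(397161, -1))) = Add(Mul(Add(Rational(74757, 64937), Mul(Rational(-204335, 267), Pow(89, Rational(1, 2)))), Pow(-127024, -1)), Mul(-374272, Pow(397161, -1))) = Add(Mul(Add(Rational(74757, 64937), Mul(Rational(-204335, 267), Pow(89, Rational(1, 2)))), Rational(-1, 127024)), Mul(-374272, Rational(1, 397161))) = Add(Add(Rational(-74757, 8248557488), Mul(Rational(204335, 33915408), Pow(89, Rational(1, 2)))), Rational(-374272, 397161)) = Add(Rational(-3087233798713613, 3276005340491568), Mul(Rational(204335, 33915408), Pow(89, Rational(1, 2))))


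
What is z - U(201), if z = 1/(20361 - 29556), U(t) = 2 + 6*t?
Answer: -11107561/9195 ≈ -1208.0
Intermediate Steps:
z = -1/9195 (z = 1/(-9195) = -1/9195 ≈ -0.00010875)
z - U(201) = -1/9195 - (2 + 6*201) = -1/9195 - (2 + 1206) = -1/9195 - 1*1208 = -1/9195 - 1208 = -11107561/9195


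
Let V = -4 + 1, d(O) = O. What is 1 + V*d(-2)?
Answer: 7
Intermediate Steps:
V = -3
1 + V*d(-2) = 1 - 3*(-2) = 1 + 6 = 7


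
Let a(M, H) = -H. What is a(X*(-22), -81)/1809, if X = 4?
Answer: 3/67 ≈ 0.044776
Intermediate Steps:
a(X*(-22), -81)/1809 = -1*(-81)/1809 = 81*(1/1809) = 3/67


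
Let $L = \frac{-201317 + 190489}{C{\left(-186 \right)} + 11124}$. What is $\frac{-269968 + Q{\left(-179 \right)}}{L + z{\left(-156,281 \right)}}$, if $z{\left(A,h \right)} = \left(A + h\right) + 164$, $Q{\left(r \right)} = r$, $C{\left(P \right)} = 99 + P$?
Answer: $- \frac{2981612439}{3178865} \approx -937.95$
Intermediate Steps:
$z{\left(A,h \right)} = 164 + A + h$
$L = - \frac{10828}{11037}$ ($L = \frac{-201317 + 190489}{\left(99 - 186\right) + 11124} = - \frac{10828}{-87 + 11124} = - \frac{10828}{11037} \approx -0.98106$)
$\frac{-269968 + Q{\left(-179 \right)}}{L + z{\left(-156,281 \right)}} = \frac{-269968 - 179}{- \frac{10828}{11037} + \left(164 - 156 + 281\right)} = - \frac{270147}{- \frac{10828}{11037} + 289} = - \frac{270147}{\frac{3178865}{11037}} = \left(-270147\right) \frac{11037}{3178865} = - \frac{2981612439}{3178865}$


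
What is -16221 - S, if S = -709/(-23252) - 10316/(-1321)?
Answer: -498483288353/30715892 ≈ -16229.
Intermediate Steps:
S = 240804221/30715892 (S = -709*(-1/23252) - 10316*(-1/1321) = 709/23252 + 10316/1321 = 240804221/30715892 ≈ 7.8397)
-16221 - S = -16221 - 1*240804221/30715892 = -16221 - 240804221/30715892 = -498483288353/30715892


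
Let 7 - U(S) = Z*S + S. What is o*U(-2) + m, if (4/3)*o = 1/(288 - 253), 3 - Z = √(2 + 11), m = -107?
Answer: -2987/28 - 3*√13/70 ≈ -106.83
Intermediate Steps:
Z = 3 - √13 (Z = 3 - √(2 + 11) = 3 - √13 ≈ -0.60555)
o = 3/140 (o = 3/(4*(288 - 253)) = (¾)/35 = (¾)*(1/35) = 3/140 ≈ 0.021429)
U(S) = 7 - S - S*(3 - √13) (U(S) = 7 - ((3 - √13)*S + S) = 7 - (S*(3 - √13) + S) = 7 - (S + S*(3 - √13)) = 7 + (-S - S*(3 - √13)) = 7 - S - S*(3 - √13))
o*U(-2) + m = 3*(7 - 1*(-2) - 1*(-2)*(3 - √13))/140 - 107 = 3*(7 + 2 + (6 - 2*√13))/140 - 107 = 3*(15 - 2*√13)/140 - 107 = (9/28 - 3*√13/70) - 107 = -2987/28 - 3*√13/70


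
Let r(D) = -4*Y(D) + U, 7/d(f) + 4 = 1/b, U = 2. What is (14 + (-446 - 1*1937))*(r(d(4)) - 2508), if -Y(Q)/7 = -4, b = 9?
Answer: 6202042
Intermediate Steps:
Y(Q) = 28 (Y(Q) = -7*(-4) = 28)
d(f) = -9/5 (d(f) = 7/(-4 + 1/9) = 7/(-4 + ⅑) = 7/(-35/9) = 7*(-9/35) = -9/5)
r(D) = -110 (r(D) = -4*28 + 2 = -112 + 2 = -110)
(14 + (-446 - 1*1937))*(r(d(4)) - 2508) = (14 + (-446 - 1*1937))*(-110 - 2508) = (14 + (-446 - 1937))*(-2618) = (14 - 2383)*(-2618) = -2369*(-2618) = 6202042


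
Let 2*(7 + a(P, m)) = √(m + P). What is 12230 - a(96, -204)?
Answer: 12237 - 3*I*√3 ≈ 12237.0 - 5.1962*I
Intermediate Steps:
a(P, m) = -7 + √(P + m)/2 (a(P, m) = -7 + √(m + P)/2 = -7 + √(P + m)/2)
12230 - a(96, -204) = 12230 - (-7 + √(96 - 204)/2) = 12230 - (-7 + √(-108)/2) = 12230 - (-7 + (6*I*√3)/2) = 12230 - (-7 + 3*I*√3) = 12230 + (7 - 3*I*√3) = 12237 - 3*I*√3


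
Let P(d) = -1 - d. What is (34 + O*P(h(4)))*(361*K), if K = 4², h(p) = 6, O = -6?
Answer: 438976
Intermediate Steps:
K = 16
(34 + O*P(h(4)))*(361*K) = (34 - 6*(-1 - 1*6))*(361*16) = (34 - 6*(-1 - 6))*5776 = (34 - 6*(-7))*5776 = (34 + 42)*5776 = 76*5776 = 438976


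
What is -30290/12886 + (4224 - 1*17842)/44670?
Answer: -382133962/143904405 ≈ -2.6555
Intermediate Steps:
-30290/12886 + (4224 - 1*17842)/44670 = -30290*1/12886 + (4224 - 17842)*(1/44670) = -15145/6443 - 13618*1/44670 = -15145/6443 - 6809/22335 = -382133962/143904405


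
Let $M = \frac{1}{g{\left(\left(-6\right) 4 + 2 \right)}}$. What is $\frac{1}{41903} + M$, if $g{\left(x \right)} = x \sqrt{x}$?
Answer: $\frac{1}{41903} + \frac{i \sqrt{22}}{484} \approx 2.3865 \cdot 10^{-5} + 0.0096909 i$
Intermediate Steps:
$g{\left(x \right)} = x^{\frac{3}{2}}$
$M = \frac{i \sqrt{22}}{484}$ ($M = \frac{1}{\left(\left(-6\right) 4 + 2\right)^{\frac{3}{2}}} = \frac{1}{\left(-24 + 2\right)^{\frac{3}{2}}} = \frac{1}{\left(-22\right)^{\frac{3}{2}}} = \frac{1}{\left(-22\right) i \sqrt{22}} = \frac{i \sqrt{22}}{484} \approx 0.0096909 i$)
$\frac{1}{41903} + M = \frac{1}{41903} + \frac{i \sqrt{22}}{484}$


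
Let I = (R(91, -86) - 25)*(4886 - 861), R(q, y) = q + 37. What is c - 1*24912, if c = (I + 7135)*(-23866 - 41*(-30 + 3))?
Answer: -9597722802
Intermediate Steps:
R(q, y) = 37 + q
I = 414575 (I = ((37 + 91) - 25)*(4886 - 861) = (128 - 25)*4025 = 103*4025 = 414575)
c = -9597697890 (c = (414575 + 7135)*(-23866 - 41*(-30 + 3)) = 421710*(-23866 - 41*(-27)) = 421710*(-23866 + 1107) = 421710*(-22759) = -9597697890)
c - 1*24912 = -9597697890 - 1*24912 = -9597697890 - 24912 = -9597722802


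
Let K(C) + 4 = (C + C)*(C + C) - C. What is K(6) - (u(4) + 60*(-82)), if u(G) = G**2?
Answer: 5038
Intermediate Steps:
K(C) = -4 - C + 4*C**2 (K(C) = -4 + ((C + C)*(C + C) - C) = -4 + ((2*C)*(2*C) - C) = -4 + (4*C**2 - C) = -4 + (-C + 4*C**2) = -4 - C + 4*C**2)
K(6) - (u(4) + 60*(-82)) = (-4 - 1*6 + 4*6**2) - (4**2 + 60*(-82)) = (-4 - 6 + 4*36) - (16 - 4920) = (-4 - 6 + 144) - 1*(-4904) = 134 + 4904 = 5038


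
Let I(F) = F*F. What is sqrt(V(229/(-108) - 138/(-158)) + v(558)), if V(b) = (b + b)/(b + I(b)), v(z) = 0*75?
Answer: 6*I*sqrt(20382)/301 ≈ 2.8458*I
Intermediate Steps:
I(F) = F**2
v(z) = 0
V(b) = 2*b/(b + b**2) (V(b) = (b + b)/(b + b**2) = (2*b)/(b + b**2) = 2*b/(b + b**2))
sqrt(V(229/(-108) - 138/(-158)) + v(558)) = sqrt(2/(1 + (229/(-108) - 138/(-158))) + 0) = sqrt(2/(1 + (229*(-1/108) - 138*(-1/158))) + 0) = sqrt(2/(1 + (-229/108 + 69/79)) + 0) = sqrt(2/(1 - 10639/8532) + 0) = sqrt(2/(-2107/8532) + 0) = sqrt(2*(-8532/2107) + 0) = sqrt(-17064/2107 + 0) = sqrt(-17064/2107) = 6*I*sqrt(20382)/301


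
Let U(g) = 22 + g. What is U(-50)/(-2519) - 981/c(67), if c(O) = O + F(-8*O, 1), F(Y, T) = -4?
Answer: -274375/17633 ≈ -15.560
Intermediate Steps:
c(O) = -4 + O (c(O) = O - 4 = -4 + O)
U(-50)/(-2519) - 981/c(67) = (22 - 50)/(-2519) - 981/(-4 + 67) = -28*(-1/2519) - 981/63 = 28/2519 - 981*1/63 = 28/2519 - 109/7 = -274375/17633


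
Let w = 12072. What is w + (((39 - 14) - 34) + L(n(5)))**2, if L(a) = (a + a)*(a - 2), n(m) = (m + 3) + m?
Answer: 88801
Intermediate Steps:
n(m) = 3 + 2*m (n(m) = (3 + m) + m = 3 + 2*m)
L(a) = 2*a*(-2 + a) (L(a) = (2*a)*(-2 + a) = 2*a*(-2 + a))
w + (((39 - 14) - 34) + L(n(5)))**2 = 12072 + (((39 - 14) - 34) + 2*(3 + 2*5)*(-2 + (3 + 2*5)))**2 = 12072 + ((25 - 34) + 2*(3 + 10)*(-2 + (3 + 10)))**2 = 12072 + (-9 + 2*13*(-2 + 13))**2 = 12072 + (-9 + 2*13*11)**2 = 12072 + (-9 + 286)**2 = 12072 + 277**2 = 12072 + 76729 = 88801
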